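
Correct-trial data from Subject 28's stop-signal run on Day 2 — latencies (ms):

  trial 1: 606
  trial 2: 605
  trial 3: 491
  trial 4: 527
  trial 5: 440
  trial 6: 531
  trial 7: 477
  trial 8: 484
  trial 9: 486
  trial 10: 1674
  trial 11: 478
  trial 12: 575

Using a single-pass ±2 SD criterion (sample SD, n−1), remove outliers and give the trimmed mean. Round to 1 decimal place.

n = 12, ΣRT = 7374, M = 614.500
Σ(x−M)² = 1255675.00; s = √(1255675.00/11) = 337.864
Cutoffs: 614.500 ± 2·337.864 → [-61.2, 1290.2]
Outside: 1674 → excluded.
Retained (n=11): Σ = 5700, mean = 5700/11 = 518.182

518.2 ms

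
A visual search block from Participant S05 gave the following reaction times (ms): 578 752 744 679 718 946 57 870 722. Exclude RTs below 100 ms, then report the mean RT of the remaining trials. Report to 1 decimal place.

751.1 ms

Excluded: 57
Retained (n=8): Σ = 6009
Mean = 6009/8 = 751.1250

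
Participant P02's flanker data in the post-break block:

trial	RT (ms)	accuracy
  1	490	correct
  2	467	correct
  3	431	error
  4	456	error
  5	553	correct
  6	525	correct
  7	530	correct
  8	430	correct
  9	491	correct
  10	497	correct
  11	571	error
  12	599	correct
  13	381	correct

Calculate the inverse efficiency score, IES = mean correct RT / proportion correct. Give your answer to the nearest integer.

Correct trials (n=10): 490, 467, 553, 525, 530, 430, 491, 497, 599, 381
Mean correct RT = 4963/10 = 496.3000 ms
Proportion correct = 10/13
IES = 496.3000 / (10/13) = 645.190 ms

645 ms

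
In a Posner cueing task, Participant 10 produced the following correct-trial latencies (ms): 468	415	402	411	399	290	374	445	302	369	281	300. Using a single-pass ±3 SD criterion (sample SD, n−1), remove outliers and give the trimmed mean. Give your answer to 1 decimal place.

371.3 ms

n = 12, ΣRT = 4456, M = 371.333
Σ(x−M)² = 44640.67; s = √(44640.67/11) = 63.704
Cutoffs: 371.333 ± 3·63.704 → [180.2, 562.4]
No RTs fall outside the cutoffs; all 12 retained. Mean = 4456/12 = 371.333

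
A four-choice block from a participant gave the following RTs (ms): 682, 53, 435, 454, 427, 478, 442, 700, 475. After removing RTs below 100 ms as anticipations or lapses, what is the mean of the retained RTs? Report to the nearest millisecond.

Excluded: 53
Retained (n=8): Σ = 4093
Mean = 4093/8 = 511.6250

512 ms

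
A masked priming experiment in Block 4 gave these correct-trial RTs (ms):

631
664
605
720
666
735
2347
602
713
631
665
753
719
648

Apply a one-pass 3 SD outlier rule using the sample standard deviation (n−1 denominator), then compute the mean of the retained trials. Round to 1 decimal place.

673.2 ms

n = 14, ΣRT = 11099, M = 792.786
Σ(x−M)² = 2631576.36; s = √(2631576.36/13) = 449.921
Cutoffs: 792.786 ± 3·449.921 → [-557.0, 2142.5]
Outside: 2347 → excluded.
Retained (n=13): Σ = 8752, mean = 8752/13 = 673.231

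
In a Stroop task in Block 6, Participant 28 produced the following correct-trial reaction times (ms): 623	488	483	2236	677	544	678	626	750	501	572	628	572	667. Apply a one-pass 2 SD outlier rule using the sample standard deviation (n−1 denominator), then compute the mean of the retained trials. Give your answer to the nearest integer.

601 ms

n = 14, ΣRT = 10045, M = 717.500
Σ(x−M)² = 2564937.50; s = √(2564937.50/13) = 444.188
Cutoffs: 717.500 ± 2·444.188 → [-170.9, 1605.9]
Outside: 2236 → excluded.
Retained (n=13): Σ = 7809, mean = 7809/13 = 600.692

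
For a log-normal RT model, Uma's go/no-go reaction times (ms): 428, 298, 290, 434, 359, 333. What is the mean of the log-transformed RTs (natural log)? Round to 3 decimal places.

5.865

ln(RT): 6.0591, 5.6971, 5.6699, 6.0730, 5.8833, 5.8081
Σ ln(RT) = 35.1906
Mean = 35.1906/6 = 5.86510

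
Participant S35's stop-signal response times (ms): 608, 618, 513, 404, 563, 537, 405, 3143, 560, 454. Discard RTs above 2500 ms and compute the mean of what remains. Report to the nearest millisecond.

Excluded: 3143
Retained (n=9): Σ = 4662
Mean = 4662/9 = 518.0000

518 ms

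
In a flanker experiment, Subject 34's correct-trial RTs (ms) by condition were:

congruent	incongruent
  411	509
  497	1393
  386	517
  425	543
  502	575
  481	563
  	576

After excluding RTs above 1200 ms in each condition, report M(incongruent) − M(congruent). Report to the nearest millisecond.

incongruent: exclude 1393
M(congruent) = 2702/6 = 450.333
M(incongruent) = 3283/6 = 547.167
Difference = 547.167 − 450.333 = 96.833 ms

97 ms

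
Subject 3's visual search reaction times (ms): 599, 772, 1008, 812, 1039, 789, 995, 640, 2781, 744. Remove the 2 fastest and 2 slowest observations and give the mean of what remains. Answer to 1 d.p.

Sorted: 599, 640, 744, 772, 789, 812, 995, 1008, 1039, 2781
Drop lowest 2 (599, 640) and highest 2 (1039, 2781)
Remaining (n=6): Σ = 5120, mean = 5120/6 = 853.333

853.3 ms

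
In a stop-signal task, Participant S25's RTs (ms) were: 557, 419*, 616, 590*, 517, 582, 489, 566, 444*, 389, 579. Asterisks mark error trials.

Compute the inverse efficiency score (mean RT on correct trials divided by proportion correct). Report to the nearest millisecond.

738 ms

Correct trials (n=8): 557, 616, 517, 582, 489, 566, 389, 579
Mean correct RT = 4295/8 = 536.8750 ms
Proportion correct = 8/11
IES = 536.8750 / (8/11) = 738.203 ms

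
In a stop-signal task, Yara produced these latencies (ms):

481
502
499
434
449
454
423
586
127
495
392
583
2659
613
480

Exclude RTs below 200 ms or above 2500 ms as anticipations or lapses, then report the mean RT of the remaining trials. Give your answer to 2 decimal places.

491.62 ms

Excluded: 127, 2659
Retained (n=13): Σ = 6391
Mean = 6391/13 = 491.6154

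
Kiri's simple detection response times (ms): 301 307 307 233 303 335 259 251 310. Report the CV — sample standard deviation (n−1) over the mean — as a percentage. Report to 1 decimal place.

11.6%

n = 9, Σ = 2606, M = 289.5556
Σ(x−M)² = 9022.222; s = √(9022.222/8) = 33.5824
CV = 33.5824 / 289.5556 = 0.11598 = 11.598%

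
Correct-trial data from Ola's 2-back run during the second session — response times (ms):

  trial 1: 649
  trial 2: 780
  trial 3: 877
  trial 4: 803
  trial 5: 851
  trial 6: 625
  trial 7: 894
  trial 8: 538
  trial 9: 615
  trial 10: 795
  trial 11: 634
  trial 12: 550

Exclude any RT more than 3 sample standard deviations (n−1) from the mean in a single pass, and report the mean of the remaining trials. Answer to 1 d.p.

717.6 ms

n = 12, ΣRT = 8611, M = 717.583
Σ(x−M)² = 182640.92; s = √(182640.92/11) = 128.855
Cutoffs: 717.583 ± 3·128.855 → [331.0, 1104.1]
No RTs fall outside the cutoffs; all 12 retained. Mean = 8611/12 = 717.583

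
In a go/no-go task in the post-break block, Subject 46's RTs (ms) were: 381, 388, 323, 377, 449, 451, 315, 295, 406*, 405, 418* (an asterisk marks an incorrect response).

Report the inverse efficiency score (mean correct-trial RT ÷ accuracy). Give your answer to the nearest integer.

Correct trials (n=9): 381, 388, 323, 377, 449, 451, 315, 295, 405
Mean correct RT = 3384/9 = 376.0000 ms
Proportion correct = 9/11
IES = 376.0000 / (9/11) = 459.556 ms

460 ms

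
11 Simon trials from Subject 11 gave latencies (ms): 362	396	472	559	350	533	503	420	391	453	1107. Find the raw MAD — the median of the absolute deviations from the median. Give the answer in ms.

Sorted: 350, 362, 391, 396, 420, 453, 472, 503, 533, 559, 1107 → median = 453
|x − 453|: 91, 57, 19, 106, 103, 80, 50, 33, 62, 0, 654
Sorted deviations: 0, 19, 33, 50, 57, 62, 80, 91, 103, 106, 654 → MAD = 62

62 ms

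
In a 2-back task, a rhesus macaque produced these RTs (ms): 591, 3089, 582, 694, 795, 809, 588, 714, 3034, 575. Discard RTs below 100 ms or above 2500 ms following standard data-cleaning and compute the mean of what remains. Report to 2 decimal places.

Excluded: 3034, 3089
Retained (n=8): Σ = 5348
Mean = 5348/8 = 668.5000

668.50 ms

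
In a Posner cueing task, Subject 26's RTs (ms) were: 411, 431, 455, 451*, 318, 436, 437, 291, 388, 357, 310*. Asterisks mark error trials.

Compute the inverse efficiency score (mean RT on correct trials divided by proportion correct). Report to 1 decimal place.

Correct trials (n=9): 411, 431, 455, 318, 436, 437, 291, 388, 357
Mean correct RT = 3524/9 = 391.5556 ms
Proportion correct = 9/11
IES = 391.5556 / (9/11) = 478.568 ms

478.6 ms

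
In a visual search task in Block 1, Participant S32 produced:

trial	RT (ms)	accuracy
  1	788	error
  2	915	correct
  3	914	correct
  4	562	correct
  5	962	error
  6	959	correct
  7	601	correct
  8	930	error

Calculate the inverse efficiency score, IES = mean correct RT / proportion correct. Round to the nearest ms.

Correct trials (n=5): 915, 914, 562, 959, 601
Mean correct RT = 3951/5 = 790.2000 ms
Proportion correct = 5/8
IES = 790.2000 / (5/8) = 1264.320 ms

1264 ms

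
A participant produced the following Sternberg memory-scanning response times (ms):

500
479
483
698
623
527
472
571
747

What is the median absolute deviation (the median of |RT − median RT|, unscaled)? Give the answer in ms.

Sorted: 472, 479, 483, 500, 527, 571, 623, 698, 747 → median = 527
|x − 527|: 27, 48, 44, 171, 96, 0, 55, 44, 220
Sorted deviations: 0, 27, 44, 44, 48, 55, 96, 171, 220 → MAD = 48

48 ms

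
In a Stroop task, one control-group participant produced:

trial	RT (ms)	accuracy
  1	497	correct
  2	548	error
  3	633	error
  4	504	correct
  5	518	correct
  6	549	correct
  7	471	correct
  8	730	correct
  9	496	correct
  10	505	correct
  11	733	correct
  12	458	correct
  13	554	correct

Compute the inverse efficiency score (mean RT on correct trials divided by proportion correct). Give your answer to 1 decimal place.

646.2 ms

Correct trials (n=11): 497, 504, 518, 549, 471, 730, 496, 505, 733, 458, 554
Mean correct RT = 6015/11 = 546.8182 ms
Proportion correct = 11/13
IES = 546.8182 / (11/13) = 646.240 ms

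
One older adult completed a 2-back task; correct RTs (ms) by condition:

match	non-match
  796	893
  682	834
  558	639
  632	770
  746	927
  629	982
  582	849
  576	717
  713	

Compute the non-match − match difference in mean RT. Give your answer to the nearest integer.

169 ms

M(match) = 5914/9 = 657.111
M(non-match) = 6611/8 = 826.375
Difference = 826.375 − 657.111 = 169.264 ms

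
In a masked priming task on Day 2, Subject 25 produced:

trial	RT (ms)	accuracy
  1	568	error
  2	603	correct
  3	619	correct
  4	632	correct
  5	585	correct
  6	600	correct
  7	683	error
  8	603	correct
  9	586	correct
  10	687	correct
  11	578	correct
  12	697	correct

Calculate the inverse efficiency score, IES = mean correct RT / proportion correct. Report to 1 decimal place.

Correct trials (n=10): 603, 619, 632, 585, 600, 603, 586, 687, 578, 697
Mean correct RT = 6190/10 = 619.0000 ms
Proportion correct = 10/12
IES = 619.0000 / (10/12) = 742.800 ms

742.8 ms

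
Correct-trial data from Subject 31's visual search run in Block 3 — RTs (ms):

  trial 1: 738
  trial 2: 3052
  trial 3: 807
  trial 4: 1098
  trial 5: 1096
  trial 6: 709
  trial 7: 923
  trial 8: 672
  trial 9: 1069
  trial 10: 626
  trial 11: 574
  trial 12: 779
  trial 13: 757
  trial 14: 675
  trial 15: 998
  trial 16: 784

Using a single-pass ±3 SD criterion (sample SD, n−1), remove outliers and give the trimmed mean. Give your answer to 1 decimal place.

n = 16, ΣRT = 15357, M = 959.812
Σ(x−M)² = 5094058.44; s = √(5094058.44/15) = 582.755
Cutoffs: 959.812 ± 3·582.755 → [-788.5, 2708.1]
Outside: 3052 → excluded.
Retained (n=15): Σ = 12305, mean = 12305/15 = 820.333

820.3 ms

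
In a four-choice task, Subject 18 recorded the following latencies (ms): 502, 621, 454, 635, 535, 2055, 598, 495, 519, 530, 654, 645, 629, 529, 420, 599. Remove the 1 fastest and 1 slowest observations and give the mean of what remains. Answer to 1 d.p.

Sorted: 420, 454, 495, 502, 519, 529, 530, 535, 598, 599, 621, 629, 635, 645, 654, 2055
Drop lowest 1 (420) and highest 1 (2055)
Remaining (n=14): Σ = 7945, mean = 7945/14 = 567.500

567.5 ms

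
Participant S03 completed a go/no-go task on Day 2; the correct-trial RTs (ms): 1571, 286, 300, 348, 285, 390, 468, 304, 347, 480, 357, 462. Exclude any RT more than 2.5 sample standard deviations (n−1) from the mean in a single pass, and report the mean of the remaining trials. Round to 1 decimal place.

n = 12, ΣRT = 5598, M = 466.500
Σ(x−M)² = 1385941.00; s = √(1385941.00/11) = 354.957
Cutoffs: 466.500 ± 2.5·354.957 → [-420.9, 1353.9]
Outside: 1571 → excluded.
Retained (n=11): Σ = 4027, mean = 4027/11 = 366.091

366.1 ms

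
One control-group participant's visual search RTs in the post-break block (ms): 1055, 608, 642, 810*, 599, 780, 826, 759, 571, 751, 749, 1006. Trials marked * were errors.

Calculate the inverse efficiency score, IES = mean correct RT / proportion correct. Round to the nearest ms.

828 ms

Correct trials (n=11): 1055, 608, 642, 599, 780, 826, 759, 571, 751, 749, 1006
Mean correct RT = 8346/11 = 758.7273 ms
Proportion correct = 11/12
IES = 758.7273 / (11/12) = 827.702 ms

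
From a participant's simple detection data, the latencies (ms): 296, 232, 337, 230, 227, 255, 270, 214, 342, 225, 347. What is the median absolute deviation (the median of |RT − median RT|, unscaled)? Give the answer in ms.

Sorted: 214, 225, 227, 230, 232, 255, 270, 296, 337, 342, 347 → median = 255
|x − 255|: 41, 23, 82, 25, 28, 0, 15, 41, 87, 30, 92
Sorted deviations: 0, 15, 23, 25, 28, 30, 41, 41, 82, 87, 92 → MAD = 30

30 ms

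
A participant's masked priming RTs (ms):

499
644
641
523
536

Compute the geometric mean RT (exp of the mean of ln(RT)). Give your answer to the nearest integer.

ln(RT): 6.2126, 6.4677, 6.4630, 6.2596, 6.2841
Mean ln(RT) = 31.6870/5 = 6.33741
Geometric mean = exp(6.33741) = 565.33 ms

565 ms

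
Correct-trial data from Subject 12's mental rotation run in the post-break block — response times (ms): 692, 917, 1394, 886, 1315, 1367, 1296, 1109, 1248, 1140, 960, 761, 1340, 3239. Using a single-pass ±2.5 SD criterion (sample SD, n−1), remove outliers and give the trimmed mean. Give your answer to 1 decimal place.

n = 14, ΣRT = 17664, M = 1261.714
Σ(x−M)² = 4913020.86; s = √(4913020.86/13) = 614.756
Cutoffs: 1261.714 ± 2.5·614.756 → [-275.2, 2798.6]
Outside: 3239 → excluded.
Retained (n=13): Σ = 14425, mean = 14425/13 = 1109.615

1109.6 ms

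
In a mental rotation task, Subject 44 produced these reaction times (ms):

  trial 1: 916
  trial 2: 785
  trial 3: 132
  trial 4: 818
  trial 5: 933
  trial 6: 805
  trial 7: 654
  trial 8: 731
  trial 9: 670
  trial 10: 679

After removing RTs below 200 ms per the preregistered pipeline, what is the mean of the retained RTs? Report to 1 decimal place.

Excluded: 132
Retained (n=9): Σ = 6991
Mean = 6991/9 = 776.7778

776.8 ms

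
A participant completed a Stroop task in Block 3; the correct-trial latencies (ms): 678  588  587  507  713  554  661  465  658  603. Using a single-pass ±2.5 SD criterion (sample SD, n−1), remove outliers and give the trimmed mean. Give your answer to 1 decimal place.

n = 10, ΣRT = 6014, M = 601.400
Σ(x−M)² = 55230.40; s = √(55230.40/9) = 78.337
Cutoffs: 601.400 ± 2.5·78.337 → [405.6, 797.2]
No RTs fall outside the cutoffs; all 10 retained. Mean = 6014/10 = 601.400

601.4 ms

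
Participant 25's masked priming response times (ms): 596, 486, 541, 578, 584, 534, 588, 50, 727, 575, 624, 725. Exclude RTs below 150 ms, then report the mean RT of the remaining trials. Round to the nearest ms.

596 ms

Excluded: 50
Retained (n=11): Σ = 6558
Mean = 6558/11 = 596.1818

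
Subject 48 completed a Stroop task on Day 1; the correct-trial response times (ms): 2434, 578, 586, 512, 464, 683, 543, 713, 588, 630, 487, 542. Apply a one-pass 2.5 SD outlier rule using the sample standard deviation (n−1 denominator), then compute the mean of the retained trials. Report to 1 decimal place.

575.1 ms

n = 12, ΣRT = 8760, M = 730.000
Σ(x−M)² = 3227760.00; s = √(3227760.00/11) = 541.694
Cutoffs: 730.000 ± 2.5·541.694 → [-624.2, 2084.2]
Outside: 2434 → excluded.
Retained (n=11): Σ = 6326, mean = 6326/11 = 575.091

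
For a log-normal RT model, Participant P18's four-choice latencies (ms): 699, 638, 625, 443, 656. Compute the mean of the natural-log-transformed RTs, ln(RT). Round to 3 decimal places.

6.405

ln(RT): 6.5497, 6.4583, 6.4378, 6.0936, 6.4862
Σ ln(RT) = 32.0255
Mean = 32.0255/5 = 6.40509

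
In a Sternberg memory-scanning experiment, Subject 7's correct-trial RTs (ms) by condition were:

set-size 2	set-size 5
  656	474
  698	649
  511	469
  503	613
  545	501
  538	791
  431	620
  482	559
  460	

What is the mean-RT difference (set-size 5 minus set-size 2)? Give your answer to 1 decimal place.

M(set-size 2) = 4824/9 = 536.000
M(set-size 5) = 4676/8 = 584.500
Difference = 584.500 − 536.000 = 48.500 ms

48.5 ms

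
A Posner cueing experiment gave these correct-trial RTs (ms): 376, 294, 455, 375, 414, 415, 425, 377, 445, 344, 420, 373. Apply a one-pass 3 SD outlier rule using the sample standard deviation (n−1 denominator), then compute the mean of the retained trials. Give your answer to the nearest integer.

n = 12, ΣRT = 4713, M = 392.750
Σ(x−M)² = 22696.25; s = √(22696.25/11) = 45.424
Cutoffs: 392.750 ± 3·45.424 → [256.5, 529.0]
No RTs fall outside the cutoffs; all 12 retained. Mean = 4713/12 = 392.750

393 ms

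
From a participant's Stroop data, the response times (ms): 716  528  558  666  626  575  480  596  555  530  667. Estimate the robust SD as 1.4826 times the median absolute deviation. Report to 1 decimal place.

69.7 ms

Sorted: 480, 528, 530, 555, 558, 575, 596, 626, 666, 667, 716 → median = 575
|x − 575| sorted: 0, 17, 20, 21, 45, 47, 51, 91, 92, 95, 141 → MAD = 47
Robust SD ≈ 1.4826 × 47 = 69.682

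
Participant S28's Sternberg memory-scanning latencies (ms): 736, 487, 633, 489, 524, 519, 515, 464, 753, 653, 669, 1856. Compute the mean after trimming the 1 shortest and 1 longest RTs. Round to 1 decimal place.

597.8 ms

Sorted: 464, 487, 489, 515, 519, 524, 633, 653, 669, 736, 753, 1856
Drop lowest 1 (464) and highest 1 (1856)
Remaining (n=10): Σ = 5978, mean = 5978/10 = 597.800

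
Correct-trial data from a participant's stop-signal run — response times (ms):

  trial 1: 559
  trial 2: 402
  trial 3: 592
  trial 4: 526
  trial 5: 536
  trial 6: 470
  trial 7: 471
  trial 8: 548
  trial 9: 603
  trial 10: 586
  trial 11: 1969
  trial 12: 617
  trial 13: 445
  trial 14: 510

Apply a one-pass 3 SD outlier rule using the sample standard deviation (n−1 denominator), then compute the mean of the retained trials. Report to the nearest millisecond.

528 ms

n = 14, ΣRT = 8834, M = 631.000
Σ(x−M)² = 1980092.00; s = √(1980092.00/13) = 390.275
Cutoffs: 631.000 ± 3·390.275 → [-539.8, 1801.8]
Outside: 1969 → excluded.
Retained (n=13): Σ = 6865, mean = 6865/13 = 528.077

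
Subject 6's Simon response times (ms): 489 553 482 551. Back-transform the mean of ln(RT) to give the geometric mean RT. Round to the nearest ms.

ln(RT): 6.1924, 6.3154, 6.1779, 6.3117
Mean ln(RT) = 24.9974/4 = 6.24935
Geometric mean = exp(6.24935) = 517.68 ms

518 ms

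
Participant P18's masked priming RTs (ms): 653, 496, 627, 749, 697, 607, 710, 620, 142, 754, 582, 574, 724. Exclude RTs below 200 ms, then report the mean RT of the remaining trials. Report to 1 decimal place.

649.4 ms

Excluded: 142
Retained (n=12): Σ = 7793
Mean = 7793/12 = 649.4167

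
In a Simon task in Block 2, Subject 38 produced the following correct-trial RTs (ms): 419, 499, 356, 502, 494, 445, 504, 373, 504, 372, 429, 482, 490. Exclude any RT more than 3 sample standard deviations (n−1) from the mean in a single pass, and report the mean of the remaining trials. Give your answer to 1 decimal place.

451.5 ms

n = 13, ΣRT = 5869, M = 451.462
Σ(x−M)² = 37745.23; s = √(37745.23/12) = 56.084
Cutoffs: 451.462 ± 3·56.084 → [283.2, 619.7]
No RTs fall outside the cutoffs; all 13 retained. Mean = 5869/13 = 451.462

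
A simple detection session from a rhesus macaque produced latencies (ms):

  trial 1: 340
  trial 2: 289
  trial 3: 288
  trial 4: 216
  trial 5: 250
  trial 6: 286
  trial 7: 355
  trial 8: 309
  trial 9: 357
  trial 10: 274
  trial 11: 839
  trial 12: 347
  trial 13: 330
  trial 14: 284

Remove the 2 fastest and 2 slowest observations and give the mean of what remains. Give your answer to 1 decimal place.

Sorted: 216, 250, 274, 284, 286, 288, 289, 309, 330, 340, 347, 355, 357, 839
Drop lowest 2 (216, 250) and highest 2 (357, 839)
Remaining (n=10): Σ = 3102, mean = 3102/10 = 310.200

310.2 ms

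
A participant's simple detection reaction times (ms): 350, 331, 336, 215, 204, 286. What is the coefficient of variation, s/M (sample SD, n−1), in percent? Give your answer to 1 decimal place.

22.2%

n = 6, Σ = 1722, M = 287.0000
Σ(x−M)² = 20380.000; s = √(20380.000/5) = 63.8436
CV = 63.8436 / 287.0000 = 0.22245 = 22.245%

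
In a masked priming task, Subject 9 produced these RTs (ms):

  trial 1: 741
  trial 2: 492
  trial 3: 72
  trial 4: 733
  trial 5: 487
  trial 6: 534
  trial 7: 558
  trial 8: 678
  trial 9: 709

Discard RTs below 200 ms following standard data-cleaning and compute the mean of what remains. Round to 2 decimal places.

616.50 ms

Excluded: 72
Retained (n=8): Σ = 4932
Mean = 4932/8 = 616.5000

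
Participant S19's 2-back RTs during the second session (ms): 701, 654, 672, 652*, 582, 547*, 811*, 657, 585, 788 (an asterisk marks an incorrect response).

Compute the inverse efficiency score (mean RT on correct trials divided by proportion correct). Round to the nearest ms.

Correct trials (n=7): 701, 654, 672, 582, 657, 585, 788
Mean correct RT = 4639/7 = 662.7143 ms
Proportion correct = 7/10
IES = 662.7143 / (7/10) = 946.735 ms

947 ms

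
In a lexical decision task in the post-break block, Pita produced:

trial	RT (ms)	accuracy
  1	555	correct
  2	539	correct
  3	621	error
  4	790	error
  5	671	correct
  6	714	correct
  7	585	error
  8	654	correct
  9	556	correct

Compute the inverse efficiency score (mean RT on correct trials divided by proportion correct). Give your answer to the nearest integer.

922 ms

Correct trials (n=6): 555, 539, 671, 714, 654, 556
Mean correct RT = 3689/6 = 614.8333 ms
Proportion correct = 6/9
IES = 614.8333 / (6/9) = 922.250 ms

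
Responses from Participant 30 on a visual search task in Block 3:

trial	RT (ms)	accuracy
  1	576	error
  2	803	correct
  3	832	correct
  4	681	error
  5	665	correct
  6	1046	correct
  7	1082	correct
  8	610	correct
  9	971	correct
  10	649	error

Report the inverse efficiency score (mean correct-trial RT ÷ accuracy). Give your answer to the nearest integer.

Correct trials (n=7): 803, 832, 665, 1046, 1082, 610, 971
Mean correct RT = 6009/7 = 858.4286 ms
Proportion correct = 7/10
IES = 858.4286 / (7/10) = 1226.327 ms

1226 ms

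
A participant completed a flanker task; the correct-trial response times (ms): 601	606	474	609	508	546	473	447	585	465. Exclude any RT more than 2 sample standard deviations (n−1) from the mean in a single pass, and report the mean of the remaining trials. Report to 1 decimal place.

531.4 ms

n = 10, ΣRT = 5314, M = 531.400
Σ(x−M)² = 38302.40; s = √(38302.40/9) = 65.237
Cutoffs: 531.400 ± 2·65.237 → [400.9, 661.9]
No RTs fall outside the cutoffs; all 10 retained. Mean = 5314/10 = 531.400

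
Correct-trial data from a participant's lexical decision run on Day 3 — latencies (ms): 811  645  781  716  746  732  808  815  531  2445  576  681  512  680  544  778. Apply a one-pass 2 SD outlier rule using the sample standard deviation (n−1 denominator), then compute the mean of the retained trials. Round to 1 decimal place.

690.4 ms

n = 16, ΣRT = 12801, M = 800.062
Σ(x−M)² = 3045478.94; s = √(3045478.94/15) = 450.591
Cutoffs: 800.062 ± 2·450.591 → [-101.1, 1701.2]
Outside: 2445 → excluded.
Retained (n=15): Σ = 10356, mean = 10356/15 = 690.400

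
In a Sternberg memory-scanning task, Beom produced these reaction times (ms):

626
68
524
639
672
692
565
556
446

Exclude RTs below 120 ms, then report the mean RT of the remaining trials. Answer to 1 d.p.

590.0 ms

Excluded: 68
Retained (n=8): Σ = 4720
Mean = 4720/8 = 590.0000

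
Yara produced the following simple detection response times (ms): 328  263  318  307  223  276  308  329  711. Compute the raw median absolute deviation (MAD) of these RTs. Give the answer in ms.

21 ms

Sorted: 223, 263, 276, 307, 308, 318, 328, 329, 711 → median = 308
|x − 308|: 20, 45, 10, 1, 85, 32, 0, 21, 403
Sorted deviations: 0, 1, 10, 20, 21, 32, 45, 85, 403 → MAD = 21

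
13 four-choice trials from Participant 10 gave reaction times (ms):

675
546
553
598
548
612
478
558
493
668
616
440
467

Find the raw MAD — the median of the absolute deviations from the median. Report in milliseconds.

60 ms

Sorted: 440, 467, 478, 493, 546, 548, 553, 558, 598, 612, 616, 668, 675 → median = 553
|x − 553|: 122, 7, 0, 45, 5, 59, 75, 5, 60, 115, 63, 113, 86
Sorted deviations: 0, 5, 5, 7, 45, 59, 60, 63, 75, 86, 113, 115, 122 → MAD = 60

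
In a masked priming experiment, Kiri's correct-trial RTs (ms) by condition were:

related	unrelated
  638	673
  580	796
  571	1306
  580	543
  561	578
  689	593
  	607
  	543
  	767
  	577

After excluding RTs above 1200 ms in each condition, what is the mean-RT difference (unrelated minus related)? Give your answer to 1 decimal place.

27.6 ms

unrelated: exclude 1306
M(related) = 3619/6 = 603.167
M(unrelated) = 5677/9 = 630.778
Difference = 630.778 − 603.167 = 27.611 ms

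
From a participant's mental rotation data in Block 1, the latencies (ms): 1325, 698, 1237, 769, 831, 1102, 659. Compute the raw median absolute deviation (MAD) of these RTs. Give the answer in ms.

172 ms

Sorted: 659, 698, 769, 831, 1102, 1237, 1325 → median = 831
|x − 831|: 494, 133, 406, 62, 0, 271, 172
Sorted deviations: 0, 62, 133, 172, 271, 406, 494 → MAD = 172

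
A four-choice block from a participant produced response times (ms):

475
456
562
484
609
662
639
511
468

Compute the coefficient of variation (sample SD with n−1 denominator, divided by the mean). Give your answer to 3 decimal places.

n = 9, Σ = 4866, M = 540.6667
Σ(x−M)² = 50368.000; s = √(50368.000/8) = 79.3473
CV = 79.3473 / 540.6667 = 0.14676

0.147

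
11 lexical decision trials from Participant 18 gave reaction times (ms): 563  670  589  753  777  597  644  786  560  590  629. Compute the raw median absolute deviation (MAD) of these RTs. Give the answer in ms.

41 ms

Sorted: 560, 563, 589, 590, 597, 629, 644, 670, 753, 777, 786 → median = 629
|x − 629|: 66, 41, 40, 124, 148, 32, 15, 157, 69, 39, 0
Sorted deviations: 0, 15, 32, 39, 40, 41, 66, 69, 124, 148, 157 → MAD = 41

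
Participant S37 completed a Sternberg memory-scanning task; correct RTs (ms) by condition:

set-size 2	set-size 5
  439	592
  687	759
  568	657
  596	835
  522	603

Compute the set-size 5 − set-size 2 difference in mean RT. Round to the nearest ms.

M(set-size 2) = 2812/5 = 562.400
M(set-size 5) = 3446/5 = 689.200
Difference = 689.200 − 562.400 = 126.800 ms

127 ms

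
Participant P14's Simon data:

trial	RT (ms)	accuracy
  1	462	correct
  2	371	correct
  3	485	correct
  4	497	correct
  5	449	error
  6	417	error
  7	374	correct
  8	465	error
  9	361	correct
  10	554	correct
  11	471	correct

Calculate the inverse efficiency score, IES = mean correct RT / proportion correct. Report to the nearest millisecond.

614 ms

Correct trials (n=8): 462, 371, 485, 497, 374, 361, 554, 471
Mean correct RT = 3575/8 = 446.8750 ms
Proportion correct = 8/11
IES = 446.8750 / (8/11) = 614.453 ms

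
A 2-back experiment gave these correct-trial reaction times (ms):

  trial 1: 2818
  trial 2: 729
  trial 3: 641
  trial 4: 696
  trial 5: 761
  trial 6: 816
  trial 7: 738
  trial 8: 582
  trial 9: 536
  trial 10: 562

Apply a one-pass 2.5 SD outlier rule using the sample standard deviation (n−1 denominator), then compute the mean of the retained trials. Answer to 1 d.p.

n = 10, ΣRT = 8879, M = 887.900
Σ(x−M)² = 4215682.90; s = √(4215682.90/9) = 684.404
Cutoffs: 887.900 ± 2.5·684.404 → [-823.1, 2598.9]
Outside: 2818 → excluded.
Retained (n=9): Σ = 6061, mean = 6061/9 = 673.444

673.4 ms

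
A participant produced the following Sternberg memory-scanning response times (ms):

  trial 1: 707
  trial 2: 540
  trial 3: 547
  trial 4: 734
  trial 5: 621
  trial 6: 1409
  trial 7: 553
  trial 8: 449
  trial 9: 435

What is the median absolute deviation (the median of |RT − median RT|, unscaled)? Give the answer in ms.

104 ms

Sorted: 435, 449, 540, 547, 553, 621, 707, 734, 1409 → median = 553
|x − 553|: 154, 13, 6, 181, 68, 856, 0, 104, 118
Sorted deviations: 0, 6, 13, 68, 104, 118, 154, 181, 856 → MAD = 104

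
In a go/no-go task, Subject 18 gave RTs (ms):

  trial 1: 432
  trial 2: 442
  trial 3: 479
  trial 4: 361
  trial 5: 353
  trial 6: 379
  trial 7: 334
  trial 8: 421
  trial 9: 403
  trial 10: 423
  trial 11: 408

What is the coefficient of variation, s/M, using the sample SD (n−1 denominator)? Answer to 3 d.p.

0.107

n = 11, Σ = 4435, M = 403.1818
Σ(x−M)² = 18487.636; s = √(18487.636/10) = 42.9973
CV = 42.9973 / 403.1818 = 0.10664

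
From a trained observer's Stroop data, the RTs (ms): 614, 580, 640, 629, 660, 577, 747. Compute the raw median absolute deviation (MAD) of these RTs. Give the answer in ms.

31 ms

Sorted: 577, 580, 614, 629, 640, 660, 747 → median = 629
|x − 629|: 15, 49, 11, 0, 31, 52, 118
Sorted deviations: 0, 11, 15, 31, 49, 52, 118 → MAD = 31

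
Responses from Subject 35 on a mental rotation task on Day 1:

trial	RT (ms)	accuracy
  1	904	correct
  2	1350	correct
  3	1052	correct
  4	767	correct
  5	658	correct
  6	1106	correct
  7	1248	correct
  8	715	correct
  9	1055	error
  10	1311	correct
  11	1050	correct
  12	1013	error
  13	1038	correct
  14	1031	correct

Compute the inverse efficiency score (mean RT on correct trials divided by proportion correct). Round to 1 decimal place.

Correct trials (n=12): 904, 1350, 1052, 767, 658, 1106, 1248, 715, 1311, 1050, 1038, 1031
Mean correct RT = 12230/12 = 1019.1667 ms
Proportion correct = 12/14
IES = 1019.1667 / (12/14) = 1189.028 ms

1189.0 ms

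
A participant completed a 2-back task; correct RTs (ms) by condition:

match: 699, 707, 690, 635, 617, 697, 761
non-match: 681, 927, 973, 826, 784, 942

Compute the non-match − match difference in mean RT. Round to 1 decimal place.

M(match) = 4806/7 = 686.571
M(non-match) = 5133/6 = 855.500
Difference = 855.500 − 686.571 = 168.929 ms

168.9 ms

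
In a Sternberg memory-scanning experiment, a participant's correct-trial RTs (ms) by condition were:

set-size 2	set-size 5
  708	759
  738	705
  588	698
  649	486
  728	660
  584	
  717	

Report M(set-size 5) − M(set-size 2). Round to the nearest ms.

-12 ms

M(set-size 2) = 4712/7 = 673.143
M(set-size 5) = 3308/5 = 661.600
Difference = 661.600 − 673.143 = -11.543 ms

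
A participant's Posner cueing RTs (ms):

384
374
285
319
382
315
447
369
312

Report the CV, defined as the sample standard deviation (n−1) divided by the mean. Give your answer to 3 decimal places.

0.142

n = 9, Σ = 3187, M = 354.1111
Σ(x−M)² = 20228.889; s = √(20228.889/8) = 50.2853
CV = 50.2853 / 354.1111 = 0.14200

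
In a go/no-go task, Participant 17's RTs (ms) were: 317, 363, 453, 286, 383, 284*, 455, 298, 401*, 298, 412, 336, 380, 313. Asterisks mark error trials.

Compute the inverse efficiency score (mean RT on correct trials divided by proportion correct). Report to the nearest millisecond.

417 ms

Correct trials (n=12): 317, 363, 453, 286, 383, 455, 298, 298, 412, 336, 380, 313
Mean correct RT = 4294/12 = 357.8333 ms
Proportion correct = 12/14
IES = 357.8333 / (12/14) = 417.472 ms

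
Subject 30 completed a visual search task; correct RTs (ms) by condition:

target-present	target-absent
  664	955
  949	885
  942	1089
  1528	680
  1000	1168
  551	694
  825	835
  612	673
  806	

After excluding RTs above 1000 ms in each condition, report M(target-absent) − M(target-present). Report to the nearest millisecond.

-7 ms

target-present: exclude 1528
target-absent: exclude 1089, 1168
M(target-present) = 6349/8 = 793.625
M(target-absent) = 4722/6 = 787.000
Difference = 787.000 − 793.625 = -6.625 ms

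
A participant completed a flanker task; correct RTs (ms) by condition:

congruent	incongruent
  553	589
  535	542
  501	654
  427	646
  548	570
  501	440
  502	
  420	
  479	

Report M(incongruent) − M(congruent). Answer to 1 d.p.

M(congruent) = 4466/9 = 496.222
M(incongruent) = 3441/6 = 573.500
Difference = 573.500 − 496.222 = 77.278 ms

77.3 ms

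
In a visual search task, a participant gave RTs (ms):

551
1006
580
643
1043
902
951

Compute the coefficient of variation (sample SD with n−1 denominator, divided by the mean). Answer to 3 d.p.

n = 7, Σ = 5676, M = 810.8571
Σ(x−M)² = 268914.857; s = √(268914.857/6) = 211.7053
CV = 211.7053 / 810.8571 = 0.26109

0.261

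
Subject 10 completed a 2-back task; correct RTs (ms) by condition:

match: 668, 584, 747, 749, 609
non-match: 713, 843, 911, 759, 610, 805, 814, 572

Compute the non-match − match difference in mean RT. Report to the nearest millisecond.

M(match) = 3357/5 = 671.400
M(non-match) = 6027/8 = 753.375
Difference = 753.375 − 671.400 = 81.975 ms

82 ms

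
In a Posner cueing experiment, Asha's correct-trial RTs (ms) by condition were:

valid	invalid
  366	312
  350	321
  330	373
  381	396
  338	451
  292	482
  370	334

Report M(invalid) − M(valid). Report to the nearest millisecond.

35 ms

M(valid) = 2427/7 = 346.714
M(invalid) = 2669/7 = 381.286
Difference = 381.286 − 346.714 = 34.571 ms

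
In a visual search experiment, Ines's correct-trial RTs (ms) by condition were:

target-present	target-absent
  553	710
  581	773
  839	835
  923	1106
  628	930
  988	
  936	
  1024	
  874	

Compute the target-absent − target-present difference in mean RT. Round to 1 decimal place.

M(target-present) = 7346/9 = 816.222
M(target-absent) = 4354/5 = 870.800
Difference = 870.800 − 816.222 = 54.578 ms

54.6 ms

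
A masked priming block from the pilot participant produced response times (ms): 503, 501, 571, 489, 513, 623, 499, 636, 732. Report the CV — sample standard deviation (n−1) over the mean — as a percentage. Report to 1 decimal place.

15.0%

n = 9, Σ = 5067, M = 563.0000
Σ(x−M)² = 57070.000; s = √(57070.000/8) = 84.4615
CV = 84.4615 / 563.0000 = 0.15002 = 15.002%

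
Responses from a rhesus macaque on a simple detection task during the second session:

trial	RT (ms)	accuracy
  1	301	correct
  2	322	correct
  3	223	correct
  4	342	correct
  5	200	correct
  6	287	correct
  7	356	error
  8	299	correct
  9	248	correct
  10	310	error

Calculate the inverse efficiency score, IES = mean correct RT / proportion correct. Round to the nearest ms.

347 ms

Correct trials (n=8): 301, 322, 223, 342, 200, 287, 299, 248
Mean correct RT = 2222/8 = 277.7500 ms
Proportion correct = 8/10
IES = 277.7500 / (8/10) = 347.188 ms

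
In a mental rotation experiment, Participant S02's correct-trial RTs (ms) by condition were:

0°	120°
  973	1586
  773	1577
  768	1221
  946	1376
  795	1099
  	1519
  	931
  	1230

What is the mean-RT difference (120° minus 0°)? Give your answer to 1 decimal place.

M(0°) = 4255/5 = 851.000
M(120°) = 10539/8 = 1317.375
Difference = 1317.375 − 851.000 = 466.375 ms

466.4 ms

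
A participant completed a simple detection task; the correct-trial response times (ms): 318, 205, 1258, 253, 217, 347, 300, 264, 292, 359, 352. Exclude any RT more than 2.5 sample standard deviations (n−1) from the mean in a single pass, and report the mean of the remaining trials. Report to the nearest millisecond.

291 ms

n = 11, ΣRT = 4165, M = 378.636
Σ(x−M)² = 877944.55; s = √(877944.55/10) = 296.301
Cutoffs: 378.636 ± 2.5·296.301 → [-362.1, 1119.4]
Outside: 1258 → excluded.
Retained (n=10): Σ = 2907, mean = 2907/10 = 290.700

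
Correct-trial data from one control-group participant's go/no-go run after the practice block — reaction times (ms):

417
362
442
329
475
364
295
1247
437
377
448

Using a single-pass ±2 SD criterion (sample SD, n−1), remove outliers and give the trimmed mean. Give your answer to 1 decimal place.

n = 11, ΣRT = 5193, M = 472.091
Σ(x−M)² = 690926.91; s = √(690926.91/10) = 262.855
Cutoffs: 472.091 ± 2·262.855 → [-53.6, 997.8]
Outside: 1247 → excluded.
Retained (n=10): Σ = 3946, mean = 3946/10 = 394.600

394.6 ms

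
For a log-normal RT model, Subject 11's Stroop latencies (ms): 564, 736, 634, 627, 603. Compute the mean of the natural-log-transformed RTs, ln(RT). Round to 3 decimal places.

ln(RT): 6.3351, 6.6012, 6.4520, 6.4409, 6.4019
Σ ln(RT) = 32.2312
Mean = 32.2312/5 = 6.44624

6.446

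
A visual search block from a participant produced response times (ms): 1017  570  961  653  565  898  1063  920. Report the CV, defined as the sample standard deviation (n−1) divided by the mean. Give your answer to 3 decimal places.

n = 8, Σ = 6647, M = 830.8750
Σ(x−M)² = 288290.875; s = √(288290.875/7) = 202.9394
CV = 202.9394 / 830.8750 = 0.24425

0.244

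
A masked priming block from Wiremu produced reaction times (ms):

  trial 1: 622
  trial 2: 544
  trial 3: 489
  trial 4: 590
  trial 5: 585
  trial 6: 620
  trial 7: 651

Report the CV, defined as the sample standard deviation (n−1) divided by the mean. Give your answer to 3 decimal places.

n = 7, Σ = 4101, M = 585.8571
Σ(x−M)² = 17866.857; s = √(17866.857/6) = 54.5693
CV = 54.5693 / 585.8571 = 0.09314

0.093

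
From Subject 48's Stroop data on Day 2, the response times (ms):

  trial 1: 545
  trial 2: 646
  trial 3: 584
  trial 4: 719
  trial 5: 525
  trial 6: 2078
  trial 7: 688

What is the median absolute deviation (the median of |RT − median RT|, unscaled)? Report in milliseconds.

73 ms

Sorted: 525, 545, 584, 646, 688, 719, 2078 → median = 646
|x − 646|: 101, 0, 62, 73, 121, 1432, 42
Sorted deviations: 0, 42, 62, 73, 101, 121, 1432 → MAD = 73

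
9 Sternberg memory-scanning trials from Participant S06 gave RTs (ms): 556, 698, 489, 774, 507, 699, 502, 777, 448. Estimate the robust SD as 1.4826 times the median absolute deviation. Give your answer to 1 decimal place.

160.1 ms

Sorted: 448, 489, 502, 507, 556, 698, 699, 774, 777 → median = 556
|x − 556| sorted: 0, 49, 54, 67, 108, 142, 143, 218, 221 → MAD = 108
Robust SD ≈ 1.4826 × 108 = 160.121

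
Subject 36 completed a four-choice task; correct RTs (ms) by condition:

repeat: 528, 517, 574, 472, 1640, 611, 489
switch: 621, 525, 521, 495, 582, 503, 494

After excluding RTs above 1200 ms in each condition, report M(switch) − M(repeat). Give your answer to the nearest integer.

3 ms

repeat: exclude 1640
M(repeat) = 3191/6 = 531.833
M(switch) = 3741/7 = 534.429
Difference = 534.429 − 531.833 = 2.595 ms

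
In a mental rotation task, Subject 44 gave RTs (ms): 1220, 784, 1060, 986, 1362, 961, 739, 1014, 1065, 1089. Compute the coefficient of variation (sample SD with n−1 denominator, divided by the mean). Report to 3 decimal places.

0.179

n = 10, Σ = 10280, M = 1028.0000
Σ(x−M)² = 304040.000; s = √(304040.000/9) = 183.7994
CV = 183.7994 / 1028.0000 = 0.17879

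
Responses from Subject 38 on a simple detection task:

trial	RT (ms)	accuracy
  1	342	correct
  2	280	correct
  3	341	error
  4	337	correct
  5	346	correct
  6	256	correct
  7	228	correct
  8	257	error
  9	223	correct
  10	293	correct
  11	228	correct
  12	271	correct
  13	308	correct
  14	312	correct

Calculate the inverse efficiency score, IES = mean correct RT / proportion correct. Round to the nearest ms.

Correct trials (n=12): 342, 280, 337, 346, 256, 228, 223, 293, 228, 271, 308, 312
Mean correct RT = 3424/12 = 285.3333 ms
Proportion correct = 12/14
IES = 285.3333 / (12/14) = 332.889 ms

333 ms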